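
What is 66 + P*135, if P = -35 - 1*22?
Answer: -7629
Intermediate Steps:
P = -57 (P = -35 - 22 = -57)
66 + P*135 = 66 - 57*135 = 66 - 7695 = -7629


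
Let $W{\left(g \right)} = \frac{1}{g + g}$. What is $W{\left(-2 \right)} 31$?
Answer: $- \frac{31}{4} \approx -7.75$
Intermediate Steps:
$W{\left(g \right)} = \frac{1}{2 g}$
$W{\left(-2 \right)} 31 = \frac{1}{2 \left(-2\right)} 31 = \frac{1}{2} \left(- \frac{1}{2}\right) 31 = \left(- \frac{1}{4}\right) 31 = - \frac{31}{4}$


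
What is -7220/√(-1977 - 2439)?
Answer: 1805*I*√69/138 ≈ 108.65*I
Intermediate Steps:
-7220/√(-1977 - 2439) = -7220*(-I*√69/552) = -(-1805)*I*√69/138 = 1805*I*√69/138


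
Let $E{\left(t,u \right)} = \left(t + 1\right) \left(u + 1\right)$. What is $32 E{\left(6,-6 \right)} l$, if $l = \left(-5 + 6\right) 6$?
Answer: $-6720$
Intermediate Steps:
$E{\left(t,u \right)} = \left(1 + t\right) \left(1 + u\right)$
$l = 6$ ($l = 1 \cdot 6 = 6$)
$32 E{\left(6,-6 \right)} l = 32 \left(1 + 6 - 6 + 6 \left(-6\right)\right) 6 = 32 \left(1 + 6 - 6 - 36\right) 6 = 32 \left(-35\right) 6 = \left(-1120\right) 6 = -6720$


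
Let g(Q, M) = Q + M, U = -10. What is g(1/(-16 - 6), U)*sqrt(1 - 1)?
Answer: 0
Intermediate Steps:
g(Q, M) = M + Q
g(1/(-16 - 6), U)*sqrt(1 - 1) = (-10 + 1/(-16 - 6))*sqrt(1 - 1) = (-10 + 1/(-22))*sqrt(0) = (-10 - 1/22)*0 = -221/22*0 = 0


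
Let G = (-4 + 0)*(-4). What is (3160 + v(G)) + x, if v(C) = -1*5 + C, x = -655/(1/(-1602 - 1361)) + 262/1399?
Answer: 2719566726/1399 ≈ 1.9439e+6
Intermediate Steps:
G = 16 (G = -4*(-4) = 16)
x = 2715130497/1399 (x = -655/(1/(-2963)) + 262*(1/1399) = -655/(-1/2963) + 262/1399 = -655*(-2963) + 262/1399 = 1940765 + 262/1399 = 2715130497/1399 ≈ 1.9408e+6)
v(C) = -5 + C
(3160 + v(G)) + x = (3160 + (-5 + 16)) + 2715130497/1399 = (3160 + 11) + 2715130497/1399 = 3171 + 2715130497/1399 = 2719566726/1399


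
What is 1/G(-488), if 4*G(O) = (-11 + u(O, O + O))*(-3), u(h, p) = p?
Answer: 4/2961 ≈ 0.0013509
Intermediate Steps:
G(O) = 33/4 - 3*O/2 (G(O) = ((-11 + (O + O))*(-3))/4 = ((-11 + 2*O)*(-3))/4 = (33 - 6*O)/4 = 33/4 - 3*O/2)
1/G(-488) = 1/(33/4 - 3/2*(-488)) = 1/(33/4 + 732) = 1/(2961/4) = 4/2961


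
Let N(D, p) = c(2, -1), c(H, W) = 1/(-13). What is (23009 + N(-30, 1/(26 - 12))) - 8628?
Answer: 186952/13 ≈ 14381.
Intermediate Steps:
c(H, W) = -1/13
N(D, p) = -1/13
(23009 + N(-30, 1/(26 - 12))) - 8628 = (23009 - 1/13) - 8628 = 299116/13 - 8628 = 186952/13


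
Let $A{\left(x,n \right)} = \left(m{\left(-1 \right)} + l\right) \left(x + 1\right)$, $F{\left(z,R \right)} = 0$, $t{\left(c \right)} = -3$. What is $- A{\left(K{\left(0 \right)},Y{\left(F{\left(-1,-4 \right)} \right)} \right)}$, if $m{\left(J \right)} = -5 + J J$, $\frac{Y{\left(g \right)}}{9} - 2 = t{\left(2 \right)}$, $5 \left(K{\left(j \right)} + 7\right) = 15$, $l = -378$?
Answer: $-1146$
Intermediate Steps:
$K{\left(j \right)} = -4$ ($K{\left(j \right)} = -7 + \frac{1}{5} \cdot 15 = -7 + 3 = -4$)
$Y{\left(g \right)} = -9$ ($Y{\left(g \right)} = 18 + 9 \left(-3\right) = 18 - 27 = -9$)
$m{\left(J \right)} = -5 + J^{2}$
$A{\left(x,n \right)} = -382 - 382 x$ ($A{\left(x,n \right)} = \left(\left(-5 + \left(-1\right)^{2}\right) - 378\right) \left(x + 1\right) = \left(\left(-5 + 1\right) - 378\right) \left(1 + x\right) = \left(-4 - 378\right) \left(1 + x\right) = - 382 \left(1 + x\right) = -382 - 382 x$)
$- A{\left(K{\left(0 \right)},Y{\left(F{\left(-1,-4 \right)} \right)} \right)} = - (-382 - -1528) = - (-382 + 1528) = \left(-1\right) 1146 = -1146$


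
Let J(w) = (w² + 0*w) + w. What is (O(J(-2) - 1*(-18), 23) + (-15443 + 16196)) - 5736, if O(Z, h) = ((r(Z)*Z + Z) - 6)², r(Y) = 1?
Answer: -3827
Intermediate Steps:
J(w) = w + w² (J(w) = (w² + 0) + w = w² + w = w + w²)
O(Z, h) = (-6 + 2*Z)² (O(Z, h) = ((1*Z + Z) - 6)² = ((Z + Z) - 6)² = (2*Z - 6)² = (-6 + 2*Z)²)
(O(J(-2) - 1*(-18), 23) + (-15443 + 16196)) - 5736 = (4*(-3 + (-2*(1 - 2) - 1*(-18)))² + (-15443 + 16196)) - 5736 = (4*(-3 + (-2*(-1) + 18))² + 753) - 5736 = (4*(-3 + (2 + 18))² + 753) - 5736 = (4*(-3 + 20)² + 753) - 5736 = (4*17² + 753) - 5736 = (4*289 + 753) - 5736 = (1156 + 753) - 5736 = 1909 - 5736 = -3827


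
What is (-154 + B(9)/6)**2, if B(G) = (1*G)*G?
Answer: 78961/4 ≈ 19740.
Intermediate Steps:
B(G) = G**2 (B(G) = G*G = G**2)
(-154 + B(9)/6)**2 = (-154 + 9**2/6)**2 = (-154 + 81*(1/6))**2 = (-154 + 27/2)**2 = (-281/2)**2 = 78961/4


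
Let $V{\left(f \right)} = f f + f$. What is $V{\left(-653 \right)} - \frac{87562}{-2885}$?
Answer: $\frac{1228393622}{2885} \approx 4.2579 \cdot 10^{5}$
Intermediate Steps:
$V{\left(f \right)} = f + f^{2}$ ($V{\left(f \right)} = f^{2} + f = f + f^{2}$)
$V{\left(-653 \right)} - \frac{87562}{-2885} = - 653 \left(1 - 653\right) - \frac{87562}{-2885} = \left(-653\right) \left(-652\right) - 87562 \left(- \frac{1}{2885}\right) = 425756 - - \frac{87562}{2885} = 425756 + \frac{87562}{2885} = \frac{1228393622}{2885}$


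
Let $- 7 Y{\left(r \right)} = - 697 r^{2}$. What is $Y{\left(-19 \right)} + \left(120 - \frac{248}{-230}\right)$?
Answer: $\frac{29033423}{805} \approx 36066.0$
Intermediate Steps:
$Y{\left(r \right)} = \frac{697 r^{2}}{7}$ ($Y{\left(r \right)} = - \frac{\left(-697\right) r^{2}}{7} = \frac{697 r^{2}}{7}$)
$Y{\left(-19 \right)} + \left(120 - \frac{248}{-230}\right) = \frac{697 \left(-19\right)^{2}}{7} + \left(120 - \frac{248}{-230}\right) = \frac{697}{7} \cdot 361 + \left(120 - - \frac{124}{115}\right) = \frac{251617}{7} + \left(120 + \frac{124}{115}\right) = \frac{251617}{7} + \frac{13924}{115} = \frac{29033423}{805}$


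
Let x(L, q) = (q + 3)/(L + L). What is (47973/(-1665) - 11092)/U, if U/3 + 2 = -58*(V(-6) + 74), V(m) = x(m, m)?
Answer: 12344102/14347305 ≈ 0.86038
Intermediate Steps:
x(L, q) = (3 + q)/(2*L) (x(L, q) = (3 + q)/((2*L)) = (3 + q)*(1/(2*L)) = (3 + q)/(2*L))
V(m) = (3 + m)/(2*m)
U = -25851/2 (U = -6 + 3*(-58*((1/2)*(3 - 6)/(-6) + 74)) = -6 + 3*(-58*((1/2)*(-1/6)*(-3) + 74)) = -6 + 3*(-58*(1/4 + 74)) = -6 + 3*(-58*297/4) = -6 + 3*(-8613/2) = -6 - 25839/2 = -25851/2 ≈ -12926.)
(47973/(-1665) - 11092)/U = (47973/(-1665) - 11092)/(-25851/2) = (47973*(-1/1665) - 11092)*(-2/25851) = (-15991/555 - 11092)*(-2/25851) = -6172051/555*(-2/25851) = 12344102/14347305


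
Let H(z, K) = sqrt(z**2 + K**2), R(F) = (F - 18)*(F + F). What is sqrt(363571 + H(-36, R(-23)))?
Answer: sqrt(363571 + 2*sqrt(889573)) ≈ 604.53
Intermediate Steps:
R(F) = 2*F*(-18 + F) (R(F) = (-18 + F)*(2*F) = 2*F*(-18 + F))
H(z, K) = sqrt(K**2 + z**2)
sqrt(363571 + H(-36, R(-23))) = sqrt(363571 + sqrt((2*(-23)*(-18 - 23))**2 + (-36)**2)) = sqrt(363571 + sqrt((2*(-23)*(-41))**2 + 1296)) = sqrt(363571 + sqrt(1886**2 + 1296)) = sqrt(363571 + sqrt(3556996 + 1296)) = sqrt(363571 + sqrt(3558292)) = sqrt(363571 + 2*sqrt(889573))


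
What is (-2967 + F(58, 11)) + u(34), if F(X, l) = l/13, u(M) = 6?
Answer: -38482/13 ≈ -2960.2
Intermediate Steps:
F(X, l) = l/13 (F(X, l) = l*(1/13) = l/13)
(-2967 + F(58, 11)) + u(34) = (-2967 + (1/13)*11) + 6 = (-2967 + 11/13) + 6 = -38560/13 + 6 = -38482/13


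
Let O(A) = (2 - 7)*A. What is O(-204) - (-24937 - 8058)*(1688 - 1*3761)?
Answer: -68397615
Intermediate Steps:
O(A) = -5*A
O(-204) - (-24937 - 8058)*(1688 - 1*3761) = -5*(-204) - (-24937 - 8058)*(1688 - 1*3761) = 1020 - (-32995)*(1688 - 3761) = 1020 - (-32995)*(-2073) = 1020 - 1*68398635 = 1020 - 68398635 = -68397615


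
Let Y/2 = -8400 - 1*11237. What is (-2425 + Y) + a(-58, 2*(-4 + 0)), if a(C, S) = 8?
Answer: -41691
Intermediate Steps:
Y = -39274 (Y = 2*(-8400 - 1*11237) = 2*(-8400 - 11237) = 2*(-19637) = -39274)
(-2425 + Y) + a(-58, 2*(-4 + 0)) = (-2425 - 39274) + 8 = -41699 + 8 = -41691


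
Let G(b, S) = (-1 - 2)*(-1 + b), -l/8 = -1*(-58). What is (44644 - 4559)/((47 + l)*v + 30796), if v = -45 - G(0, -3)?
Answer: 40085/50812 ≈ 0.78889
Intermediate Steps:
l = -464 (l = -(-8)*(-58) = -8*58 = -464)
G(b, S) = 3 - 3*b (G(b, S) = -3*(-1 + b) = 3 - 3*b)
v = -48 (v = -45 - (3 - 3*0) = -45 - (3 + 0) = -45 - 1*3 = -45 - 3 = -48)
(44644 - 4559)/((47 + l)*v + 30796) = (44644 - 4559)/((47 - 464)*(-48) + 30796) = 40085/(-417*(-48) + 30796) = 40085/(20016 + 30796) = 40085/50812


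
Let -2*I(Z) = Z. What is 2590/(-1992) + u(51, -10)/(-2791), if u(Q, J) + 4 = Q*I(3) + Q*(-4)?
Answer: -3330983/2779836 ≈ -1.1983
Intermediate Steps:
I(Z) = -Z/2
u(Q, J) = -4 - 11*Q/2 (u(Q, J) = -4 + (Q*(-½*3) + Q*(-4)) = -4 + (Q*(-3/2) - 4*Q) = -4 + (-3*Q/2 - 4*Q) = -4 - 11*Q/2)
2590/(-1992) + u(51, -10)/(-2791) = 2590/(-1992) + (-4 - 11/2*51)/(-2791) = 2590*(-1/1992) + (-4 - 561/2)*(-1/2791) = -1295/996 - 569/2*(-1/2791) = -1295/996 + 569/5582 = -3330983/2779836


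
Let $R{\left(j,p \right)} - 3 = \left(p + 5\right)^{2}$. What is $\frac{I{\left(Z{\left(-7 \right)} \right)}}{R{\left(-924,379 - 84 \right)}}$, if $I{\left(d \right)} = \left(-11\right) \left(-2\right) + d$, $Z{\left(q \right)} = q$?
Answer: $\frac{5}{30001} \approx 0.00016666$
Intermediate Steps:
$R{\left(j,p \right)} = 3 + \left(5 + p\right)^{2}$ ($R{\left(j,p \right)} = 3 + \left(p + 5\right)^{2} = 3 + \left(5 + p\right)^{2}$)
$I{\left(d \right)} = 22 + d$
$\frac{I{\left(Z{\left(-7 \right)} \right)}}{R{\left(-924,379 - 84 \right)}} = \frac{22 - 7}{3 + \left(5 + \left(379 - 84\right)\right)^{2}} = \frac{15}{3 + \left(5 + 295\right)^{2}} = \frac{15}{3 + 300^{2}} = \frac{15}{3 + 90000} = \frac{15}{90003} = 15 \cdot \frac{1}{90003} = \frac{5}{30001}$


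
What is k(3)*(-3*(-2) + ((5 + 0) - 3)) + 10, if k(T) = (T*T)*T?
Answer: 226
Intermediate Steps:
k(T) = T**3 (k(T) = T**2*T = T**3)
k(3)*(-3*(-2) + ((5 + 0) - 3)) + 10 = 3**3*(-3*(-2) + ((5 + 0) - 3)) + 10 = 27*(6 + (5 - 3)) + 10 = 27*(6 + 2) + 10 = 27*8 + 10 = 216 + 10 = 226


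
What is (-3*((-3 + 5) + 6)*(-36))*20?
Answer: 17280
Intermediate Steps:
(-3*((-3 + 5) + 6)*(-36))*20 = (-3*(2 + 6)*(-36))*20 = (-3*8*(-36))*20 = -24*(-36)*20 = 864*20 = 17280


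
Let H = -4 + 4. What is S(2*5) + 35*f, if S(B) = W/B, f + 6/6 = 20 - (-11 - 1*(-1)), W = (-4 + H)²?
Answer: 5083/5 ≈ 1016.6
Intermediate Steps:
H = 0
W = 16 (W = (-4 + 0)² = (-4)² = 16)
f = 29 (f = -1 + (20 - (-11 - 1*(-1))) = -1 + (20 - (-11 + 1)) = -1 + (20 - 1*(-10)) = -1 + (20 + 10) = -1 + 30 = 29)
S(B) = 16/B
S(2*5) + 35*f = 16/((2*5)) + 35*29 = 16/10 + 1015 = 16*(⅒) + 1015 = 8/5 + 1015 = 5083/5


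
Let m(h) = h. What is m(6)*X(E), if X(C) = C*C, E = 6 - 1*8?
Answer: 24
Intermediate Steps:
E = -2 (E = 6 - 8 = -2)
X(C) = C²
m(6)*X(E) = 6*(-2)² = 6*4 = 24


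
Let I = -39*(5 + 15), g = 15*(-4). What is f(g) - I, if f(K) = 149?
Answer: 929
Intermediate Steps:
g = -60
I = -780 (I = -39*20 = -780)
f(g) - I = 149 - 1*(-780) = 149 + 780 = 929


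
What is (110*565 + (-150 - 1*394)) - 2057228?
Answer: -1995622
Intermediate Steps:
(110*565 + (-150 - 1*394)) - 2057228 = (62150 + (-150 - 394)) - 2057228 = (62150 - 544) - 2057228 = 61606 - 2057228 = -1995622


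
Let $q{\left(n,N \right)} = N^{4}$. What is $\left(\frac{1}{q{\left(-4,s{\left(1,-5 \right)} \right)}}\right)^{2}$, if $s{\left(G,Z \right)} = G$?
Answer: $1$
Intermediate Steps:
$\left(\frac{1}{q{\left(-4,s{\left(1,-5 \right)} \right)}}\right)^{2} = \left(\frac{1}{1^{4}}\right)^{2} = \left(1^{-1}\right)^{2} = 1^{2} = 1$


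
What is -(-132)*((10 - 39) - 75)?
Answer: -13728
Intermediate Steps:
-(-132)*((10 - 39) - 75) = -(-132)*(-29 - 75) = -(-132)*(-104) = -1*13728 = -13728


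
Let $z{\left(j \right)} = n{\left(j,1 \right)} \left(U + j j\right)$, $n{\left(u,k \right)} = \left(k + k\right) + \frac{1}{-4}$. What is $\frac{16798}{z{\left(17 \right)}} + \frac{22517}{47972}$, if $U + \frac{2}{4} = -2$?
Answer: $\frac{6536984935}{192415692} \approx 33.973$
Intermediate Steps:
$U = - \frac{5}{2}$ ($U = - \frac{1}{2} - 2 = - \frac{5}{2} \approx -2.5$)
$n{\left(u,k \right)} = - \frac{1}{4} + 2 k$ ($n{\left(u,k \right)} = 2 k - \frac{1}{4} = - \frac{1}{4} + 2 k$)
$z{\left(j \right)} = - \frac{35}{8} + \frac{7 j^{2}}{4}$ ($z{\left(j \right)} = \left(- \frac{1}{4} + 2 \cdot 1\right) \left(- \frac{5}{2} + j j\right) = \left(- \frac{1}{4} + 2\right) \left(- \frac{5}{2} + j^{2}\right) = \frac{7 \left(- \frac{5}{2} + j^{2}\right)}{4} = - \frac{35}{8} + \frac{7 j^{2}}{4}$)
$\frac{16798}{z{\left(17 \right)}} + \frac{22517}{47972} = \frac{16798}{- \frac{35}{8} + \frac{7 \cdot 17^{2}}{4}} + \frac{22517}{47972} = \frac{16798}{- \frac{35}{8} + \frac{7}{4} \cdot 289} + 22517 \cdot \frac{1}{47972} = \frac{16798}{- \frac{35}{8} + \frac{2023}{4}} + \frac{22517}{47972} = \frac{16798}{\frac{4011}{8}} + \frac{22517}{47972} = 16798 \cdot \frac{8}{4011} + \frac{22517}{47972} = \frac{134384}{4011} + \frac{22517}{47972} = \frac{6536984935}{192415692}$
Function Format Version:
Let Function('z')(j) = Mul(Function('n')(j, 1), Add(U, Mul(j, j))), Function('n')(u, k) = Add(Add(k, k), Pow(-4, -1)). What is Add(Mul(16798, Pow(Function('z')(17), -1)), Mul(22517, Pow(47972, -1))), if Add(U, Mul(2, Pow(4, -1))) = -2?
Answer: Rational(6536984935, 192415692) ≈ 33.973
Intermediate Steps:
U = Rational(-5, 2) (U = Add(Rational(-1, 2), -2) = Rational(-5, 2) ≈ -2.5000)
Function('n')(u, k) = Add(Rational(-1, 4), Mul(2, k)) (Function('n')(u, k) = Add(Mul(2, k), Rational(-1, 4)) = Add(Rational(-1, 4), Mul(2, k)))
Function('z')(j) = Add(Rational(-35, 8), Mul(Rational(7, 4), Pow(j, 2))) (Function('z')(j) = Mul(Add(Rational(-1, 4), Mul(2, 1)), Add(Rational(-5, 2), Mul(j, j))) = Mul(Add(Rational(-1, 4), 2), Add(Rational(-5, 2), Pow(j, 2))) = Mul(Rational(7, 4), Add(Rational(-5, 2), Pow(j, 2))) = Add(Rational(-35, 8), Mul(Rational(7, 4), Pow(j, 2))))
Add(Mul(16798, Pow(Function('z')(17), -1)), Mul(22517, Pow(47972, -1))) = Add(Mul(16798, Pow(Add(Rational(-35, 8), Mul(Rational(7, 4), Pow(17, 2))), -1)), Mul(22517, Pow(47972, -1))) = Add(Mul(16798, Pow(Add(Rational(-35, 8), Mul(Rational(7, 4), 289)), -1)), Mul(22517, Rational(1, 47972))) = Add(Mul(16798, Pow(Add(Rational(-35, 8), Rational(2023, 4)), -1)), Rational(22517, 47972)) = Add(Mul(16798, Pow(Rational(4011, 8), -1)), Rational(22517, 47972)) = Add(Mul(16798, Rational(8, 4011)), Rational(22517, 47972)) = Add(Rational(134384, 4011), Rational(22517, 47972)) = Rational(6536984935, 192415692)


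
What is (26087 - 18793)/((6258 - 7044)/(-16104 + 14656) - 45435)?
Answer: -754408/4699221 ≈ -0.16054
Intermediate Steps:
(26087 - 18793)/((6258 - 7044)/(-16104 + 14656) - 45435) = 7294/(-786/(-1448) - 45435) = 7294/(-786*(-1/1448) - 45435) = 7294/(393/724 - 45435) = 7294/(-32894547/724) = 7294*(-724/32894547) = -754408/4699221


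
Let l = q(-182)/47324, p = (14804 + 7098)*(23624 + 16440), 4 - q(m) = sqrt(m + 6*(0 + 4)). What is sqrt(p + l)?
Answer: sqrt(491293458795508956 - 11831*I*sqrt(158))/23662 ≈ 29622.0 - 4.4833e-9*I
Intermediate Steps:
q(m) = 4 - sqrt(24 + m) (q(m) = 4 - sqrt(m + 6*(0 + 4)) = 4 - sqrt(m + 6*4) = 4 - sqrt(m + 24) = 4 - sqrt(24 + m))
p = 877481728 (p = 21902*40064 = 877481728)
l = 1/11831 - I*sqrt(158)/47324 (l = (4 - sqrt(24 - 182))/47324 = (4 - sqrt(-158))*(1/47324) = (4 - I*sqrt(158))*(1/47324) = 1/11831 - I*sqrt(158)/47324 ≈ 8.4524e-5 - 0.00026561*I)
sqrt(p + l) = sqrt(877481728 + (1/11831 - I*sqrt(158)/47324)) = sqrt(10381486323969/11831 - I*sqrt(158)/47324)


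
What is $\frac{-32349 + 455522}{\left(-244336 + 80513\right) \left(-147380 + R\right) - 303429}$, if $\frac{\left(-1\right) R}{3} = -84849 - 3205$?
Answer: $- \frac{423173}{19131881015} \approx -2.2119 \cdot 10^{-5}$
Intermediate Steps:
$R = 264162$ ($R = - 3 \left(-84849 - 3205\right) = \left(-3\right) \left(-88054\right) = 264162$)
$\frac{-32349 + 455522}{\left(-244336 + 80513\right) \left(-147380 + R\right) - 303429} = \frac{-32349 + 455522}{\left(-244336 + 80513\right) \left(-147380 + 264162\right) - 303429} = \frac{423173}{\left(-163823\right) 116782 - 303429} = \frac{423173}{-19131577586 - 303429} = \frac{423173}{-19131881015} = 423173 \left(- \frac{1}{19131881015}\right) = - \frac{423173}{19131881015}$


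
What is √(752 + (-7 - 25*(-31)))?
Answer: 4*√95 ≈ 38.987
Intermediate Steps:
√(752 + (-7 - 25*(-31))) = √(752 + (-7 + 775)) = √(752 + 768) = √1520 = 4*√95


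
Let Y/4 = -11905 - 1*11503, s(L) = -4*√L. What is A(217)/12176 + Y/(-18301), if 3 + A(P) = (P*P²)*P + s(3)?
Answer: 20290650068275/111416488 - √3/3044 ≈ 1.8212e+5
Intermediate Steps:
A(P) = -3 + P⁴ - 4*√3 (A(P) = -3 + ((P*P²)*P - 4*√3) = -3 + (P³*P - 4*√3) = -3 + (P⁴ - 4*√3) = -3 + P⁴ - 4*√3)
Y = -93632 (Y = 4*(-11905 - 1*11503) = 4*(-11905 - 11503) = 4*(-23408) = -93632)
A(217)/12176 + Y/(-18301) = (-3 + 217⁴ - 4*√3)/12176 - 93632/(-18301) = (-3 + 2217373921 - 4*√3)*(1/12176) - 93632*(-1/18301) = (2217373918 - 4*√3)*(1/12176) + 93632/18301 = (1108686959/6088 - √3/3044) + 93632/18301 = 20290650068275/111416488 - √3/3044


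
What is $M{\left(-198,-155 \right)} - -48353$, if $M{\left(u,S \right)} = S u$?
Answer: $79043$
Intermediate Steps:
$M{\left(-198,-155 \right)} - -48353 = \left(-155\right) \left(-198\right) - -48353 = 30690 + 48353 = 79043$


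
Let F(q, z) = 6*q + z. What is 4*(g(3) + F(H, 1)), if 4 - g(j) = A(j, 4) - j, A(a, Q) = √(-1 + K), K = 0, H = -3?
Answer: -40 - 4*I ≈ -40.0 - 4.0*I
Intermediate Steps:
A(a, Q) = I (A(a, Q) = √(-1 + 0) = √(-1) = I)
g(j) = 4 + j - I (g(j) = 4 - (I - j) = 4 + (j - I) = 4 + j - I)
F(q, z) = z + 6*q
4*(g(3) + F(H, 1)) = 4*((4 + 3 - I) + (1 + 6*(-3))) = 4*((7 - I) + (1 - 18)) = 4*((7 - I) - 17) = 4*(-10 - I) = -40 - 4*I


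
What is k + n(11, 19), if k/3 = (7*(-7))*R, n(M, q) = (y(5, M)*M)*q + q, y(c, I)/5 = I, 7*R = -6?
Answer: 11640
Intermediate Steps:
R = -6/7 (R = (⅐)*(-6) = -6/7 ≈ -0.85714)
y(c, I) = 5*I
n(M, q) = q + 5*q*M² (n(M, q) = ((5*M)*M)*q + q = (5*M²)*q + q = 5*q*M² + q = q + 5*q*M²)
k = 126 (k = 3*((7*(-7))*(-6/7)) = 3*(-49*(-6/7)) = 3*42 = 126)
k + n(11, 19) = 126 + 19*(1 + 5*11²) = 126 + 19*(1 + 5*121) = 126 + 19*(1 + 605) = 126 + 19*606 = 126 + 11514 = 11640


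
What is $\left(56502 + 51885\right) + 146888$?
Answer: $255275$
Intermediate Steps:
$\left(56502 + 51885\right) + 146888 = 108387 + 146888 = 255275$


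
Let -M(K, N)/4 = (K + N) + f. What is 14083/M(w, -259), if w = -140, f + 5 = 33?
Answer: 14083/1484 ≈ 9.4899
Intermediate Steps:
f = 28 (f = -5 + 33 = 28)
M(K, N) = -112 - 4*K - 4*N (M(K, N) = -4*((K + N) + 28) = -4*(28 + K + N) = -112 - 4*K - 4*N)
14083/M(w, -259) = 14083/(-112 - 4*(-140) - 4*(-259)) = 14083/(-112 + 560 + 1036) = 14083/1484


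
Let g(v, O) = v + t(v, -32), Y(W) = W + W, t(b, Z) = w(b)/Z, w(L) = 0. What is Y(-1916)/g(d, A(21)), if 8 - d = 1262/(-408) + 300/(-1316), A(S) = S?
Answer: -257188512/759827 ≈ -338.48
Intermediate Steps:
t(b, Z) = 0 (t(b, Z) = 0/Z = 0)
Y(W) = 2*W
d = 759827/67116 (d = 8 - (1262/(-408) + 300/(-1316)) = 8 - (1262*(-1/408) + 300*(-1/1316)) = 8 - (-631/204 - 75/329) = 8 - 1*(-222899/67116) = 8 + 222899/67116 = 759827/67116 ≈ 11.321)
g(v, O) = v (g(v, O) = v + 0 = v)
Y(-1916)/g(d, A(21)) = (2*(-1916))/(759827/67116) = -3832*67116/759827 = -257188512/759827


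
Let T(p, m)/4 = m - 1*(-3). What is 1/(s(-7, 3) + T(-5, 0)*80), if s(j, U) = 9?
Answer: 1/969 ≈ 0.0010320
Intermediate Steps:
T(p, m) = 12 + 4*m (T(p, m) = 4*(m - 1*(-3)) = 4*(m + 3) = 4*(3 + m) = 12 + 4*m)
1/(s(-7, 3) + T(-5, 0)*80) = 1/(9 + (12 + 4*0)*80) = 1/(9 + (12 + 0)*80) = 1/(9 + 12*80) = 1/(9 + 960) = 1/969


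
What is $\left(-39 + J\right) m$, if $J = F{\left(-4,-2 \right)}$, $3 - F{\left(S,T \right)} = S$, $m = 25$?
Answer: $-800$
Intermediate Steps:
$F{\left(S,T \right)} = 3 - S$
$J = 7$ ($J = 3 - -4 = 3 + 4 = 7$)
$\left(-39 + J\right) m = \left(-39 + 7\right) 25 = \left(-32\right) 25 = -800$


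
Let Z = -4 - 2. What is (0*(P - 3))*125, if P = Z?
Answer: 0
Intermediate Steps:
Z = -6
P = -6
(0*(P - 3))*125 = (0*(-6 - 3))*125 = (0*(-9))*125 = 0*125 = 0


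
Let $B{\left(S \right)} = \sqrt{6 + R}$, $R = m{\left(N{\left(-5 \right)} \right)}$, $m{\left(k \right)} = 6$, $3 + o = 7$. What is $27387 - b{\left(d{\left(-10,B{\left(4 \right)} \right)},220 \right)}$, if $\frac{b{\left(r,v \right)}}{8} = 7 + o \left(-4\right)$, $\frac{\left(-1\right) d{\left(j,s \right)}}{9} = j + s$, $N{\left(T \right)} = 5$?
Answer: $27459$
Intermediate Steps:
$o = 4$ ($o = -3 + 7 = 4$)
$R = 6$
$B{\left(S \right)} = 2 \sqrt{3}$ ($B{\left(S \right)} = \sqrt{6 + 6} = \sqrt{12} = 2 \sqrt{3}$)
$d{\left(j,s \right)} = - 9 j - 9 s$ ($d{\left(j,s \right)} = - 9 \left(j + s\right) = - 9 j - 9 s$)
$b{\left(r,v \right)} = -72$ ($b{\left(r,v \right)} = 8 \left(7 + 4 \left(-4\right)\right) = 8 \left(7 - 16\right) = 8 \left(-9\right) = -72$)
$27387 - b{\left(d{\left(-10,B{\left(4 \right)} \right)},220 \right)} = 27387 - -72 = 27387 + 72 = 27459$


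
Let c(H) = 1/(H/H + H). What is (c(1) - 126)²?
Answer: 63001/4 ≈ 15750.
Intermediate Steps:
c(H) = 1/(1 + H)
(c(1) - 126)² = (1/(1 + 1) - 126)² = (1/2 - 126)² = (½ - 126)² = (-251/2)² = 63001/4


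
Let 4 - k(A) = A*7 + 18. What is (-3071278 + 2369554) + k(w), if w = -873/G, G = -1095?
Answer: -256136407/365 ≈ -7.0174e+5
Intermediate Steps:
w = 291/365 (w = -873/(-1095) = -873*(-1/1095) = 291/365 ≈ 0.79726)
k(A) = -14 - 7*A (k(A) = 4 - (A*7 + 18) = 4 - (7*A + 18) = 4 - (18 + 7*A) = 4 + (-18 - 7*A) = -14 - 7*A)
(-3071278 + 2369554) + k(w) = (-3071278 + 2369554) + (-14 - 7*291/365) = -701724 + (-14 - 2037/365) = -701724 - 7147/365 = -256136407/365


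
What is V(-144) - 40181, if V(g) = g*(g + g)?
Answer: 1291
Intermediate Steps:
V(g) = 2*g² (V(g) = g*(2*g) = 2*g²)
V(-144) - 40181 = 2*(-144)² - 40181 = 2*20736 - 40181 = 41472 - 40181 = 1291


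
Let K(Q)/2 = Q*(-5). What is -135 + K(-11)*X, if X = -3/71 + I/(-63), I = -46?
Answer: -265385/4473 ≈ -59.330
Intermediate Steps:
K(Q) = -10*Q (K(Q) = 2*(Q*(-5)) = 2*(-5*Q) = -10*Q)
X = 3077/4473 (X = -3/71 - 46/(-63) = -3*1/71 - 46*(-1/63) = -3/71 + 46/63 = 3077/4473 ≈ 0.68791)
-135 + K(-11)*X = -135 - 10*(-11)*(3077/4473) = -135 + 110*(3077/4473) = -135 + 338470/4473 = -265385/4473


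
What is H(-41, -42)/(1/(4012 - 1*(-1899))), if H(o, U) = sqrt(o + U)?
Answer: 5911*I*sqrt(83) ≈ 53852.0*I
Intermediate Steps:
H(o, U) = sqrt(U + o)
H(-41, -42)/(1/(4012 - 1*(-1899))) = sqrt(-42 - 41)/(1/(4012 - 1*(-1899))) = sqrt(-83)/(1/(4012 + 1899)) = (I*sqrt(83))/(1/5911) = (I*sqrt(83))*5911 = 5911*I*sqrt(83)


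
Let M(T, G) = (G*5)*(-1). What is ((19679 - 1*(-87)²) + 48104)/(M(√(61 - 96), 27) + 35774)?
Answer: 60214/35639 ≈ 1.6896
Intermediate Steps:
M(T, G) = -5*G (M(T, G) = (5*G)*(-1) = -5*G)
((19679 - 1*(-87)²) + 48104)/(M(√(61 - 96), 27) + 35774) = ((19679 - 1*(-87)²) + 48104)/(-5*27 + 35774) = ((19679 - 1*7569) + 48104)/(-135 + 35774) = ((19679 - 7569) + 48104)/35639 = (12110 + 48104)*(1/35639) = 60214*(1/35639) = 60214/35639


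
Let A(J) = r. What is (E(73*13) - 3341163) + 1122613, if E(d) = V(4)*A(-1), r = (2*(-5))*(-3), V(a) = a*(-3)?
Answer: -2218910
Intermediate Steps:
V(a) = -3*a
r = 30 (r = -10*(-3) = 30)
A(J) = 30
E(d) = -360 (E(d) = -3*4*30 = -12*30 = -360)
(E(73*13) - 3341163) + 1122613 = (-360 - 3341163) + 1122613 = -3341523 + 1122613 = -2218910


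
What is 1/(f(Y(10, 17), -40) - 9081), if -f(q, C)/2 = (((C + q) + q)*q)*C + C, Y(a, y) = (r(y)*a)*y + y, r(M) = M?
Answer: 1/1342792439 ≈ 7.4472e-10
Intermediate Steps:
Y(a, y) = y + a*y² (Y(a, y) = (y*a)*y + y = (a*y)*y + y = a*y² + y = y + a*y²)
f(q, C) = -2*C - 2*C*q*(C + 2*q) (f(q, C) = -2*((((C + q) + q)*q)*C + C) = -2*(((C + 2*q)*q)*C + C) = -2*((q*(C + 2*q))*C + C) = -2*(C*q*(C + 2*q) + C) = -2*(C + C*q*(C + 2*q)) = -2*C - 2*C*q*(C + 2*q))
1/(f(Y(10, 17), -40) - 9081) = 1/(-2*(-40)*(1 + 2*(17*(1 + 10*17))² - 680*(1 + 10*17)) - 9081) = 1/(-2*(-40)*(1 + 2*(17*(1 + 170))² - 680*(1 + 170)) - 9081) = 1/(-2*(-40)*(1 + 2*(17*171)² - 680*171) - 9081) = 1/(-2*(-40)*(1 + 2*2907² - 40*2907) - 9081) = 1/(-2*(-40)*(1 + 2*8450649 - 116280) - 9081) = 1/(-2*(-40)*(1 + 16901298 - 116280) - 9081) = 1/(-2*(-40)*16785019 - 9081) = 1/(1342801520 - 9081) = 1/1342792439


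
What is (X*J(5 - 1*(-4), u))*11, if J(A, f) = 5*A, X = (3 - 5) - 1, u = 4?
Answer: -1485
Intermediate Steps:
X = -3 (X = -2 - 1 = -3)
(X*J(5 - 1*(-4), u))*11 = -15*(5 - 1*(-4))*11 = -15*(5 + 4)*11 = -15*9*11 = -3*45*11 = -135*11 = -1485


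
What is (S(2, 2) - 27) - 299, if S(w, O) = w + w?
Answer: -322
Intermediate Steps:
S(w, O) = 2*w
(S(2, 2) - 27) - 299 = (2*2 - 27) - 299 = (4 - 27) - 299 = -23 - 299 = -322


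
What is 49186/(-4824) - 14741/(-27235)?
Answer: -634235063/65690820 ≈ -9.6548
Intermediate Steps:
49186/(-4824) - 14741/(-27235) = 49186*(-1/4824) - 14741*(-1/27235) = -24593/2412 + 14741/27235 = -634235063/65690820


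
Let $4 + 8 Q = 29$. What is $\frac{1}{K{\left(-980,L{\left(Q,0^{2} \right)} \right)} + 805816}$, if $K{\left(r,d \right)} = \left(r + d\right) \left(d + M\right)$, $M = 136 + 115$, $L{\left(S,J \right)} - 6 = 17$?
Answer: $\frac{1}{543598} \approx 1.8396 \cdot 10^{-6}$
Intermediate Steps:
$Q = \frac{25}{8}$ ($Q = - \frac{1}{2} + \frac{1}{8} \cdot 29 = - \frac{1}{2} + \frac{29}{8} = \frac{25}{8} \approx 3.125$)
$L{\left(S,J \right)} = 23$ ($L{\left(S,J \right)} = 6 + 17 = 23$)
$M = 251$
$K{\left(r,d \right)} = \left(251 + d\right) \left(d + r\right)$ ($K{\left(r,d \right)} = \left(r + d\right) \left(d + 251\right) = \left(d + r\right) \left(251 + d\right) = \left(251 + d\right) \left(d + r\right)$)
$\frac{1}{K{\left(-980,L{\left(Q,0^{2} \right)} \right)} + 805816} = \frac{1}{\left(23^{2} + 251 \cdot 23 + 251 \left(-980\right) + 23 \left(-980\right)\right) + 805816} = \frac{1}{\left(529 + 5773 - 245980 - 22540\right) + 805816} = \frac{1}{-262218 + 805816} = \frac{1}{543598}$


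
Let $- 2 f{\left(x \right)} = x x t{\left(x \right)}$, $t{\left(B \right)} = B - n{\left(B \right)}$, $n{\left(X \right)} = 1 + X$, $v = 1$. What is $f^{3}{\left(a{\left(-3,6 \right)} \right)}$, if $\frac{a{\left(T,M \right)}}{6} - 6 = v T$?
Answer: $4251528$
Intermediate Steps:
$t{\left(B \right)} = -1$ ($t{\left(B \right)} = B - \left(1 + B\right) = -1$)
$a{\left(T,M \right)} = 36 + 6 T$ ($a{\left(T,M \right)} = 36 + 6 \cdot 1 T = 36 + 6 T$)
$f{\left(x \right)} = \frac{x^{2}}{2}$ ($f{\left(x \right)} = - \frac{x x \left(-1\right)}{2} = - \frac{x^{2} \left(-1\right)}{2} = - \frac{\left(-1\right) x^{2}}{2} = \frac{x^{2}}{2}$)
$f^{3}{\left(a{\left(-3,6 \right)} \right)} = \left(\frac{\left(36 + 6 \left(-3\right)\right)^{2}}{2}\right)^{3} = \left(\frac{\left(36 - 18\right)^{2}}{2}\right)^{3} = \left(\frac{18^{2}}{2}\right)^{3} = \left(\frac{1}{2} \cdot 324\right)^{3} = 162^{3} = 4251528$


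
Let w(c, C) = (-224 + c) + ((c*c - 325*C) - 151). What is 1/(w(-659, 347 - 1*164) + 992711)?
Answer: 1/1366483 ≈ 7.3181e-7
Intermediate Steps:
w(c, C) = -375 + c + c² - 325*C (w(c, C) = (-224 + c) + ((c² - 325*C) - 151) = (-224 + c) + (-151 + c² - 325*C) = -375 + c + c² - 325*C)
1/(w(-659, 347 - 1*164) + 992711) = 1/((-375 - 659 + (-659)² - 325*(347 - 1*164)) + 992711) = 1/((-375 - 659 + 434281 - 325*(347 - 164)) + 992711) = 1/((-375 - 659 + 434281 - 325*183) + 992711) = 1/((-375 - 659 + 434281 - 59475) + 992711) = 1/(373772 + 992711) = 1/1366483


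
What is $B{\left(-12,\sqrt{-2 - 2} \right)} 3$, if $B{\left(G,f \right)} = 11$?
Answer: $33$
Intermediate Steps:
$B{\left(-12,\sqrt{-2 - 2} \right)} 3 = 11 \cdot 3 = 33$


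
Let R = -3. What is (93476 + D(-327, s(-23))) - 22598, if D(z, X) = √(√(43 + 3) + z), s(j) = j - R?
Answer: 70878 + √(-327 + √46) ≈ 70878.0 + 17.895*I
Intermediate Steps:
s(j) = 3 + j (s(j) = j - 1*(-3) = j + 3 = 3 + j)
D(z, X) = √(z + √46) (D(z, X) = √(√46 + z) = √(z + √46))
(93476 + D(-327, s(-23))) - 22598 = (93476 + √(-327 + √46)) - 22598 = 70878 + √(-327 + √46)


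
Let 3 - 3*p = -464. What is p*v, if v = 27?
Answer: 4203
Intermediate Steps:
p = 467/3 (p = 1 - 1/3*(-464) = 1 + 464/3 = 467/3 ≈ 155.67)
p*v = (467/3)*27 = 4203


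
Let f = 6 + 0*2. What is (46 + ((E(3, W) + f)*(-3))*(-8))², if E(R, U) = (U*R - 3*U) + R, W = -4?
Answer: 68644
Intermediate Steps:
f = 6 (f = 6 + 0 = 6)
E(R, U) = R - 3*U + R*U (E(R, U) = (R*U - 3*U) + R = (-3*U + R*U) + R = R - 3*U + R*U)
(46 + ((E(3, W) + f)*(-3))*(-8))² = (46 + (((3 - 3*(-4) + 3*(-4)) + 6)*(-3))*(-8))² = (46 + (((3 + 12 - 12) + 6)*(-3))*(-8))² = (46 + ((3 + 6)*(-3))*(-8))² = (46 + (9*(-3))*(-8))² = (46 - 27*(-8))² = (46 + 216)² = 262² = 68644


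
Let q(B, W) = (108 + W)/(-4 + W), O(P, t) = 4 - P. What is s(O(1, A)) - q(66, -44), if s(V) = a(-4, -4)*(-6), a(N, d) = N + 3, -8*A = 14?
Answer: 22/3 ≈ 7.3333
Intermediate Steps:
A = -7/4 (A = -1/8*14 = -7/4 ≈ -1.7500)
a(N, d) = 3 + N
s(V) = 6 (s(V) = (3 - 4)*(-6) = -1*(-6) = 6)
q(B, W) = (108 + W)/(-4 + W)
s(O(1, A)) - q(66, -44) = 6 - (108 - 44)/(-4 - 44) = 6 - 64/(-48) = 6 - (-1)*64/48 = 6 - 1*(-4/3) = 6 + 4/3 = 22/3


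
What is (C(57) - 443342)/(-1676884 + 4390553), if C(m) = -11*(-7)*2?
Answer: -443188/2713669 ≈ -0.16332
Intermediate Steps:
C(m) = 154 (C(m) = 77*2 = 154)
(C(57) - 443342)/(-1676884 + 4390553) = (154 - 443342)/(-1676884 + 4390553) = -443188/2713669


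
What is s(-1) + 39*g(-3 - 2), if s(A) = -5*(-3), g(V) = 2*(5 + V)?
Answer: 15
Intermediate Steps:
g(V) = 10 + 2*V
s(A) = 15
s(-1) + 39*g(-3 - 2) = 15 + 39*(10 + 2*(-3 - 2)) = 15 + 39*(10 + 2*(-5)) = 15 + 39*(10 - 10) = 15 + 39*0 = 15 + 0 = 15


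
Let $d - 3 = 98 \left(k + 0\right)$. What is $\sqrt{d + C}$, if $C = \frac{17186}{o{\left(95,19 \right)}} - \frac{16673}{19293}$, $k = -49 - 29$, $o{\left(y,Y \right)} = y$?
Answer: $\frac{4 i \sqrt{1566467562698445}}{1832835} \approx 86.377 i$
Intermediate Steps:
$k = -78$ ($k = -49 - 29 = -78$)
$d = -7641$ ($d = 3 + 98 \left(-78 + 0\right) = 3 + 98 \left(-78\right) = 3 - 7644 = -7641$)
$C = \frac{329985563}{1832835}$ ($C = \frac{17186}{95} - \frac{16673}{19293} = \frac{329985563}{1832835} \approx 180.04$)
$\sqrt{d + C} = \sqrt{-7641 + \frac{329985563}{1832835}} = \sqrt{- \frac{13674706672}{1832835}} = \frac{4 i \sqrt{1566467562698445}}{1832835}$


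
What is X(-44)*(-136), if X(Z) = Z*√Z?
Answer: 11968*I*√11 ≈ 39693.0*I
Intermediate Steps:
X(Z) = Z^(3/2)
X(-44)*(-136) = (-44)^(3/2)*(-136) = -88*I*√11*(-136) = 11968*I*√11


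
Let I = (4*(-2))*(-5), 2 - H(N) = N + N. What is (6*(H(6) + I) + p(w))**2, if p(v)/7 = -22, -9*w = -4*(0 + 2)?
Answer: 676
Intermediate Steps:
H(N) = 2 - 2*N (H(N) = 2 - (N + N) = 2 - 2*N)
w = 8/9 (w = -(-4)*(0 + 2)/9 = -(-4)*2/9 = -1/9*(-8) = 8/9 ≈ 0.88889)
p(v) = -154 (p(v) = 7*(-22) = -154)
I = 40 (I = -8*(-5) = 40)
(6*(H(6) + I) + p(w))**2 = (6*((2 - 2*6) + 40) - 154)**2 = (6*((2 - 12) + 40) - 154)**2 = (6*(-10 + 40) - 154)**2 = (6*30 - 154)**2 = (180 - 154)**2 = 26**2 = 676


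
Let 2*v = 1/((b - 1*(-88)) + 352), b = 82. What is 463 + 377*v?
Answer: 16681/36 ≈ 463.36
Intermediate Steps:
v = 1/1044 (v = 1/(2*((82 - 1*(-88)) + 352)) = 1/(2*((82 + 88) + 352)) = 1/(2*(170 + 352)) = (½)/522 = (½)*(1/522) = 1/1044 ≈ 0.00095785)
463 + 377*v = 463 + 377*(1/1044) = 463 + 13/36 = 16681/36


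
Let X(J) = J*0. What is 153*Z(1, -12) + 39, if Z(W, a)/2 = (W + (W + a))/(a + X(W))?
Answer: 294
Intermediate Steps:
X(J) = 0
Z(W, a) = 2*(a + 2*W)/a (Z(W, a) = 2*((W + (W + a))/(a + 0)) = 2*((a + 2*W)/a) = 2*(a + 2*W)/a)
153*Z(1, -12) + 39 = 153*(2 + 4*1/(-12)) + 39 = 153*(2 + 4*1*(-1/12)) + 39 = 153*(2 - 1/3) + 39 = 153*(5/3) + 39 = 255 + 39 = 294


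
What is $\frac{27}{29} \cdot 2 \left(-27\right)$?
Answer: $- \frac{1458}{29} \approx -50.276$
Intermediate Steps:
$\frac{27}{29} \cdot 2 \left(-27\right) = \frac{54}{29} \left(-27\right) = - \frac{1458}{29}$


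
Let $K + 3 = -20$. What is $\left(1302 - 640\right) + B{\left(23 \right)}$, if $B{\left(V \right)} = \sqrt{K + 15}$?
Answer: $662 + 2 i \sqrt{2} \approx 662.0 + 2.8284 i$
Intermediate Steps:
$K = -23$ ($K = -3 - 20 = -23$)
$B{\left(V \right)} = 2 i \sqrt{2}$ ($B{\left(V \right)} = \sqrt{-23 + 15} = \sqrt{-8} = 2 i \sqrt{2}$)
$\left(1302 - 640\right) + B{\left(23 \right)} = \left(1302 - 640\right) + 2 i \sqrt{2} = 662 + 2 i \sqrt{2}$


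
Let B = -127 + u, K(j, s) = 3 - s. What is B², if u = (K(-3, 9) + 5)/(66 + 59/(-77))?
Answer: 407041448004/25230529 ≈ 16133.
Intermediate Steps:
u = -77/5023 (u = ((3 - 1*9) + 5)/(66 + 59/(-77)) = ((3 - 9) + 5)/(66 + 59*(-1/77)) = (-6 + 5)/(66 - 59/77) = -1/5023/77 = -1*77/5023 = -77/5023 ≈ -0.015329)
B = -637998/5023 (B = -127 - 77/5023 = -637998/5023 ≈ -127.02)
B² = (-637998/5023)² = 407041448004/25230529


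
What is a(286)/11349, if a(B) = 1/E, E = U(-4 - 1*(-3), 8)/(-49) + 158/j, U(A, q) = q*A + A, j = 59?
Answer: 2891/93890277 ≈ 3.0791e-5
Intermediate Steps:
U(A, q) = A + A*q (U(A, q) = A*q + A = A + A*q)
E = 8273/2891 (E = ((-4 - 1*(-3))*(1 + 8))/(-49) + 158/59 = ((-4 + 3)*9)*(-1/49) + 158*(1/59) = -1*9*(-1/49) + 158/59 = -9*(-1/49) + 158/59 = 9/49 + 158/59 = 8273/2891 ≈ 2.8616)
a(B) = 2891/8273 (a(B) = 1/(8273/2891) = 2891/8273)
a(286)/11349 = (2891/8273)/11349 = (2891/8273)*(1/11349) = 2891/93890277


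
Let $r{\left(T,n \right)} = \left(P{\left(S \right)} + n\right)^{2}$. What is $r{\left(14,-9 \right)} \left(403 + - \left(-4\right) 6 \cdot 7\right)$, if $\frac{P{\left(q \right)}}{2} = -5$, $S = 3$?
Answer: $206131$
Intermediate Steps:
$P{\left(q \right)} = -10$ ($P{\left(q \right)} = 2 \left(-5\right) = -10$)
$r{\left(T,n \right)} = \left(-10 + n\right)^{2}$
$r{\left(14,-9 \right)} \left(403 + - \left(-4\right) 6 \cdot 7\right) = \left(-10 - 9\right)^{2} \left(403 + - \left(-4\right) 6 \cdot 7\right) = \left(-19\right)^{2} \left(403 + \left(-1\right) \left(-24\right) 7\right) = 361 \left(403 + 24 \cdot 7\right) = 361 \left(403 + 168\right) = 361 \cdot 571 = 206131$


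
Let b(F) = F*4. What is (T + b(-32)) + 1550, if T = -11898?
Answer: -10476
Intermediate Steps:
b(F) = 4*F
(T + b(-32)) + 1550 = (-11898 + 4*(-32)) + 1550 = (-11898 - 128) + 1550 = -12026 + 1550 = -10476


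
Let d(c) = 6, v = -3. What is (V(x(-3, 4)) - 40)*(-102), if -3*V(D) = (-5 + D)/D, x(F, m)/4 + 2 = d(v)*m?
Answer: 180931/44 ≈ 4112.1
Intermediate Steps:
x(F, m) = -8 + 24*m (x(F, m) = -8 + 4*(6*m) = -8 + 24*m)
V(D) = -(-5 + D)/(3*D)
(V(x(-3, 4)) - 40)*(-102) = ((5 - (-8 + 24*4))/(3*(-8 + 24*4)) - 40)*(-102) = ((5 - (-8 + 96))/(3*(-8 + 96)) - 40)*(-102) = ((⅓)*(5 - 1*88)/88 - 40)*(-102) = ((⅓)*(1/88)*(5 - 88) - 40)*(-102) = ((⅓)*(1/88)*(-83) - 40)*(-102) = (-83/264 - 40)*(-102) = -10643/264*(-102) = 180931/44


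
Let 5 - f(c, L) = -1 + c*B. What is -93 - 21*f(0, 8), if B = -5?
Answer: -219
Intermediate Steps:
f(c, L) = 6 + 5*c (f(c, L) = 5 - (-1 + c*(-5)) = 5 - (-1 - 5*c) = 5 + (1 + 5*c) = 6 + 5*c)
-93 - 21*f(0, 8) = -93 - 21*(6 + 5*0) = -93 - 21*(6 + 0) = -93 - 21*6 = -93 - 126 = -219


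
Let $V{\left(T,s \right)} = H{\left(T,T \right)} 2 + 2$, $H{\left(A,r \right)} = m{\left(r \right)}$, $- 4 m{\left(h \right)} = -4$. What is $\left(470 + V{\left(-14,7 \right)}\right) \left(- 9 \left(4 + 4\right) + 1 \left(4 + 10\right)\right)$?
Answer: $-27492$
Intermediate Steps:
$m{\left(h \right)} = 1$ ($m{\left(h \right)} = \left(- \frac{1}{4}\right) \left(-4\right) = 1$)
$H{\left(A,r \right)} = 1$
$V{\left(T,s \right)} = 4$ ($V{\left(T,s \right)} = 1 \cdot 2 + 2 = 2 + 2 = 4$)
$\left(470 + V{\left(-14,7 \right)}\right) \left(- 9 \left(4 + 4\right) + 1 \left(4 + 10\right)\right) = \left(470 + 4\right) \left(- 9 \left(4 + 4\right) + 1 \left(4 + 10\right)\right) = 474 \left(\left(-9\right) 8 + 1 \cdot 14\right) = 474 \left(-72 + 14\right) = 474 \left(-58\right) = -27492$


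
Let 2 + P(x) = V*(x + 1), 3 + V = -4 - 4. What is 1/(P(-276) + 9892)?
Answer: 1/12915 ≈ 7.7429e-5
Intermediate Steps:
V = -11 (V = -3 + (-4 - 4) = -3 - 8 = -11)
P(x) = -13 - 11*x (P(x) = -2 - 11*(x + 1) = -2 - 11*(1 + x) = -2 + (-11 - 11*x) = -13 - 11*x)
1/(P(-276) + 9892) = 1/((-13 - 11*(-276)) + 9892) = 1/((-13 + 3036) + 9892) = 1/(3023 + 9892) = 1/12915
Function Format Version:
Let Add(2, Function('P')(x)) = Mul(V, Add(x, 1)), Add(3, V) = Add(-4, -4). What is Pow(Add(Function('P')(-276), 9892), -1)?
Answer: Rational(1, 12915) ≈ 7.7429e-5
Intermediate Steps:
V = -11 (V = Add(-3, Add(-4, -4)) = Add(-3, -8) = -11)
Function('P')(x) = Add(-13, Mul(-11, x)) (Function('P')(x) = Add(-2, Mul(-11, Add(x, 1))) = Add(-2, Mul(-11, Add(1, x))) = Add(-2, Add(-11, Mul(-11, x))) = Add(-13, Mul(-11, x)))
Pow(Add(Function('P')(-276), 9892), -1) = Pow(Add(Add(-13, Mul(-11, -276)), 9892), -1) = Pow(Add(Add(-13, 3036), 9892), -1) = Pow(Add(3023, 9892), -1) = Pow(12915, -1) = Rational(1, 12915)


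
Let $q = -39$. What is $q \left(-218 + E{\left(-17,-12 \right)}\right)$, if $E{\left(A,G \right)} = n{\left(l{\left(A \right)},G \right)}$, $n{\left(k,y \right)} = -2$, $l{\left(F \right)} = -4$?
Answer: $8580$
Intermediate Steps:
$E{\left(A,G \right)} = -2$
$q \left(-218 + E{\left(-17,-12 \right)}\right) = - 39 \left(-218 - 2\right) = \left(-39\right) \left(-220\right) = 8580$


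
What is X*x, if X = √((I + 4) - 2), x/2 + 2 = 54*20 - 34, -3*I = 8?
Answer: 696*I*√6 ≈ 1704.8*I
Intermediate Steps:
I = -8/3 (I = -⅓*8 = -8/3 ≈ -2.6667)
x = 2088 (x = -4 + 2*(54*20 - 34) = -4 + 2*(1080 - 34) = -4 + 2*1046 = -4 + 2092 = 2088)
X = I*√6/3 (X = √((-8/3 + 4) - 2) = √(4/3 - 2) = √(-⅔) = I*√6/3 ≈ 0.8165*I)
X*x = (I*√6/3)*2088 = 696*I*√6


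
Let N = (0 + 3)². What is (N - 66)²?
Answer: 3249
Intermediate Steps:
N = 9 (N = 3² = 9)
(N - 66)² = (9 - 66)² = (-57)² = 3249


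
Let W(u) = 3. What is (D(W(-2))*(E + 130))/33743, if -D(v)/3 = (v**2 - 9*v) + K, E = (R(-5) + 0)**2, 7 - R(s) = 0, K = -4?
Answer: 11814/33743 ≈ 0.35012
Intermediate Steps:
R(s) = 7 (R(s) = 7 - 1*0 = 7 + 0 = 7)
E = 49 (E = (7 + 0)**2 = 7**2 = 49)
D(v) = 12 - 3*v**2 + 27*v (D(v) = -3*((v**2 - 9*v) - 4) = -3*(-4 + v**2 - 9*v) = 12 - 3*v**2 + 27*v)
(D(W(-2))*(E + 130))/33743 = ((12 - 3*3**2 + 27*3)*(49 + 130))/33743 = ((12 - 3*9 + 81)*179)*(1/33743) = ((12 - 27 + 81)*179)*(1/33743) = (66*179)*(1/33743) = 11814*(1/33743) = 11814/33743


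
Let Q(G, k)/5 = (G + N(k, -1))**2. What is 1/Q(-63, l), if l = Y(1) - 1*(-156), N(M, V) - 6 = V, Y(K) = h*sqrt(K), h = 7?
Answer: 1/16820 ≈ 5.9453e-5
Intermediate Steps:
Y(K) = 7*sqrt(K)
N(M, V) = 6 + V
l = 163 (l = 7*sqrt(1) - 1*(-156) = 7*1 + 156 = 7 + 156 = 163)
Q(G, k) = 5*(5 + G)**2 (Q(G, k) = 5*(G + (6 - 1))**2 = 5*(G + 5)**2 = 5*(5 + G)**2)
1/Q(-63, l) = 1/(5*(5 - 63)**2) = 1/(5*(-58)**2) = 1/(5*3364) = 1/16820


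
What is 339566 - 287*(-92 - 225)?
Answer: 430545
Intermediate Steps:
339566 - 287*(-92 - 225) = 339566 - 287*(-317) = 339566 + 90979 = 430545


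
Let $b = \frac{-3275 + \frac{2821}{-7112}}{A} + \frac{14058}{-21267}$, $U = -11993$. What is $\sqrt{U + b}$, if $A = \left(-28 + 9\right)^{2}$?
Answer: $\frac{i \sqrt{6243703289394190570}}{22807676} \approx 109.56 i$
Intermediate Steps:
$A = 361$ ($A = \left(-19\right)^{2} = 361$)
$b = - \frac{8436502601}{866691688}$ ($b = \frac{-3275 + \frac{2821}{-7112}}{361} + \frac{14058}{-21267} = \left(-3275 + 2821 \left(- \frac{1}{7112}\right)\right) \frac{1}{361} + 14058 \left(- \frac{1}{21267}\right) = \left(-3275 - \frac{403}{1016}\right) \frac{1}{361} - \frac{1562}{2363} = \left(- \frac{3327803}{1016}\right) \frac{1}{361} - \frac{1562}{2363} = - \frac{3327803}{366776} - \frac{1562}{2363} = - \frac{8436502601}{866691688} \approx -9.7341$)
$\sqrt{U + b} = \sqrt{-11993 - \frac{8436502601}{866691688}} = \sqrt{- \frac{10402669916785}{866691688}} = \frac{i \sqrt{6243703289394190570}}{22807676}$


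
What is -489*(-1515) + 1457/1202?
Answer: 890485127/1202 ≈ 7.4084e+5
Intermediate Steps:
-489*(-1515) + 1457/1202 = 740835 + 1457*(1/1202) = 740835 + 1457/1202 = 890485127/1202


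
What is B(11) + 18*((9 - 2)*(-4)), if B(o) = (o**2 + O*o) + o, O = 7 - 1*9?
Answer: -394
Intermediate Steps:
O = -2 (O = 7 - 9 = -2)
B(o) = o**2 - o (B(o) = (o**2 - 2*o) + o = o**2 - o)
B(11) + 18*((9 - 2)*(-4)) = 11*(-1 + 11) + 18*((9 - 2)*(-4)) = 11*10 + 18*(7*(-4)) = 110 + 18*(-28) = 110 - 504 = -394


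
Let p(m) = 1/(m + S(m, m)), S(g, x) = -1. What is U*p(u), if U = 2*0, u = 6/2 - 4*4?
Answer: 0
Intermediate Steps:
u = -13 (u = 6*(½) - 16 = 3 - 16 = -13)
p(m) = 1/(-1 + m) (p(m) = 1/(m - 1) = 1/(-1 + m))
U = 0
U*p(u) = 0/(-1 - 13) = 0/(-14) = 0*(-1/14) = 0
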